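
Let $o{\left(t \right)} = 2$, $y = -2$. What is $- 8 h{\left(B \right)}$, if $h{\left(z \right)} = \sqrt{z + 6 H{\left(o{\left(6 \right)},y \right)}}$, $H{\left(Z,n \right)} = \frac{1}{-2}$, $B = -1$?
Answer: $- 16 i \approx - 16.0 i$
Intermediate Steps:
$H{\left(Z,n \right)} = - \frac{1}{2}$
$h{\left(z \right)} = \sqrt{-3 + z}$ ($h{\left(z \right)} = \sqrt{z + 6 \left(- \frac{1}{2}\right)} = \sqrt{z - 3} = \sqrt{-3 + z}$)
$- 8 h{\left(B \right)} = - 8 \sqrt{-3 - 1} = - 8 \sqrt{-4} = - 8 \cdot 2 i = - 16 i$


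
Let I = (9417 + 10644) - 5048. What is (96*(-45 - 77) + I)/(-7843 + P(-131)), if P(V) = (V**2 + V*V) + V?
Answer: 3301/26348 ≈ 0.12528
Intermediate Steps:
I = 15013 (I = 20061 - 5048 = 15013)
P(V) = V + 2*V**2 (P(V) = (V**2 + V**2) + V = 2*V**2 + V = V + 2*V**2)
(96*(-45 - 77) + I)/(-7843 + P(-131)) = (96*(-45 - 77) + 15013)/(-7843 - 131*(1 + 2*(-131))) = (96*(-122) + 15013)/(-7843 - 131*(1 - 262)) = (-11712 + 15013)/(-7843 - 131*(-261)) = 3301/(-7843 + 34191) = 3301/26348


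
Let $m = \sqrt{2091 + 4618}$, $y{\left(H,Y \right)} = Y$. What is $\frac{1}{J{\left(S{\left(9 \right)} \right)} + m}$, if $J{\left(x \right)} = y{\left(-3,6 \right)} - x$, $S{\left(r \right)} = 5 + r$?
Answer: $\frac{8}{6645} + \frac{\sqrt{6709}}{6645} \approx 0.01353$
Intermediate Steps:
$J{\left(x \right)} = 6 - x$
$m = \sqrt{6709} \approx 81.908$
$\frac{1}{J{\left(S{\left(9 \right)} \right)} + m} = \frac{1}{\left(6 - \left(5 + 9\right)\right) + \sqrt{6709}} = \frac{1}{\left(6 - 14\right) + \sqrt{6709}} = \frac{1}{-8 + \sqrt{6709}}$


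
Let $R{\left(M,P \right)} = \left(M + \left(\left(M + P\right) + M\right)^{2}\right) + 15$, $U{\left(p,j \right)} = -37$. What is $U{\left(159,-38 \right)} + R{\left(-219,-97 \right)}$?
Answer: $285984$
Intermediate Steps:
$R{\left(M,P \right)} = 15 + M + \left(P + 2 M\right)^{2}$ ($R{\left(M,P \right)} = \left(M + \left(P + 2 M\right)^{2}\right) + 15 = 15 + M + \left(P + 2 M\right)^{2}$)
$U{\left(159,-38 \right)} + R{\left(-219,-97 \right)} = -37 + \left(15 - 219 + \left(-97 + 2 \left(-219\right)\right)^{2}\right) = -37 + \left(15 - 219 + \left(-97 - 438\right)^{2}\right) = -37 + \left(15 - 219 + \left(-535\right)^{2}\right) = -37 + \left(15 - 219 + 286225\right) = -37 + 286021 = 285984$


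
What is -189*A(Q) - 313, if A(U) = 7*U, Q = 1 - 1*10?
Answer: 11594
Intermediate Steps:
Q = -9 (Q = 1 - 10 = -9)
-189*A(Q) - 313 = -1323*(-9) - 313 = -189*(-63) - 313 = 11907 - 313 = 11594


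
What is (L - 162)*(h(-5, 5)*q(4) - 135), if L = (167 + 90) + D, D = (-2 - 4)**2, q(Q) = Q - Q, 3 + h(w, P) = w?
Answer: -17685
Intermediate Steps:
h(w, P) = -3 + w
q(Q) = 0
D = 36 (D = (-6)**2 = 36)
L = 293 (L = (167 + 90) + 36 = 257 + 36 = 293)
(L - 162)*(h(-5, 5)*q(4) - 135) = (293 - 162)*((-3 - 5)*0 - 135) = 131*(-8*0 - 135) = 131*(0 - 135) = 131*(-135) = -17685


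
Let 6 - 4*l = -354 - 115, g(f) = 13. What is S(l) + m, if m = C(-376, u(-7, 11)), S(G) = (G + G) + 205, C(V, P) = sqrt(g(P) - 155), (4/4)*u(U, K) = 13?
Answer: 885/2 + I*sqrt(142) ≈ 442.5 + 11.916*I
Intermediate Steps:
u(U, K) = 13
l = 475/4 (l = 3/2 - (-354 - 115)/4 = 3/2 - 1/4*(-469) = 3/2 + 469/4 = 475/4 ≈ 118.75)
C(V, P) = I*sqrt(142) (C(V, P) = sqrt(13 - 155) = sqrt(-142) = I*sqrt(142))
S(G) = 205 + 2*G (S(G) = 2*G + 205 = 205 + 2*G)
m = I*sqrt(142) ≈ 11.916*I
S(l) + m = (205 + 2*(475/4)) + I*sqrt(142) = (205 + 475/2) + I*sqrt(142) = 885/2 + I*sqrt(142)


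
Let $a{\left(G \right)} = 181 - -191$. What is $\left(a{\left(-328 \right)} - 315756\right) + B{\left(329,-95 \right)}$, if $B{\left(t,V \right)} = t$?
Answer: $-315055$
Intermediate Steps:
$a{\left(G \right)} = 372$ ($a{\left(G \right)} = 181 + 191 = 372$)
$\left(a{\left(-328 \right)} - 315756\right) + B{\left(329,-95 \right)} = \left(372 - 315756\right) + 329 = -315384 + 329 = -315055$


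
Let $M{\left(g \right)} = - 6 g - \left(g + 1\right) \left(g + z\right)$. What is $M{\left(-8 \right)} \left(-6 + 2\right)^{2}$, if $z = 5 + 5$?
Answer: $992$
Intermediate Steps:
$z = 10$
$M{\left(g \right)} = - 6 g - \left(1 + g\right) \left(10 + g\right)$ ($M{\left(g \right)} = - 6 g - \left(g + 1\right) \left(g + 10\right) = - 6 g - \left(1 + g\right) \left(10 + g\right)$)
$M{\left(-8 \right)} \left(-6 + 2\right)^{2} = \left(-10 - \left(-8\right)^{2} - -136\right) \left(-6 + 2\right)^{2} = \left(-10 - 64 + 136\right) \left(-4\right)^{2} = \left(-10 - 64 + 136\right) 16 = 62 \cdot 16 = 992$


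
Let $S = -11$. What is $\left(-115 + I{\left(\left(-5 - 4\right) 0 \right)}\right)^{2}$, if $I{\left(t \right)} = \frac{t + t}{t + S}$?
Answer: $13225$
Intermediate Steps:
$I{\left(t \right)} = \frac{2 t}{-11 + t}$ ($I{\left(t \right)} = \frac{t + t}{t - 11} = \frac{2 t}{-11 + t}$)
$\left(-115 + I{\left(\left(-5 - 4\right) 0 \right)}\right)^{2} = \left(-115 + \frac{2 \left(-5 - 4\right) 0}{-11 + \left(-5 - 4\right) 0}\right)^{2} = \left(-115 + \frac{2 \left(\left(-9\right) 0\right)}{-11 - 0}\right)^{2} = \left(-115 + 2 \cdot 0 \frac{1}{-11 + 0}\right)^{2} = \left(-115 + 2 \cdot 0 \frac{1}{-11}\right)^{2} = \left(-115 + 2 \cdot 0 \left(- \frac{1}{11}\right)\right)^{2} = \left(-115 + 0\right)^{2} = \left(-115\right)^{2} = 13225$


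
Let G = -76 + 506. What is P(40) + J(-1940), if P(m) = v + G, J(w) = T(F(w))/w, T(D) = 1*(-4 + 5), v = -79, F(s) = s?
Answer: 680939/1940 ≈ 351.00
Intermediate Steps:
G = 430
T(D) = 1 (T(D) = 1*1 = 1)
J(w) = 1/w
P(m) = 351 (P(m) = -79 + 430 = 351)
P(40) + J(-1940) = 351 + 1/(-1940) = 351 - 1/1940 = 680939/1940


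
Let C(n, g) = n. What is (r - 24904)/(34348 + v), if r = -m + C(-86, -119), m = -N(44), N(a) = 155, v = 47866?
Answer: -24835/82214 ≈ -0.30208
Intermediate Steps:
m = -155 (m = -1*155 = -155)
r = 69 (r = -1*(-155) - 86 = 155 - 86 = 69)
(r - 24904)/(34348 + v) = (69 - 24904)/(34348 + 47866) = -24835/82214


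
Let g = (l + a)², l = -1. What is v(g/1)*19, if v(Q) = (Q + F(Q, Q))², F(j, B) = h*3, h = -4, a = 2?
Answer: 2299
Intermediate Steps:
g = 1 (g = (-1 + 2)² = 1² = 1)
F(j, B) = -12 (F(j, B) = -4*3 = -12)
v(Q) = (-12 + Q)² (v(Q) = (Q - 12)² = (-12 + Q)²)
v(g/1)*19 = (-12 + 1/1)²*19 = (-12 + 1*1)²*19 = (-12 + 1)²*19 = (-11)²*19 = 121*19 = 2299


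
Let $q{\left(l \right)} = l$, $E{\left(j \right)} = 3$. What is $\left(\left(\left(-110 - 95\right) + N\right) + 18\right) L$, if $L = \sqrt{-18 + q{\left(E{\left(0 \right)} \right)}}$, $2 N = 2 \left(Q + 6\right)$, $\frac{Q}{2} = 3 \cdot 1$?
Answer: $- 175 i \sqrt{15} \approx - 677.77 i$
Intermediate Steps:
$Q = 6$ ($Q = 2 \cdot 3 \cdot 1 = 2 \cdot 3 = 6$)
$N = 12$ ($N = \frac{2 \left(6 + 6\right)}{2} = \frac{2 \cdot 12}{2} = \frac{1}{2} \cdot 24 = 12$)
$L = i \sqrt{15}$ ($L = \sqrt{-18 + 3} = \sqrt{-15} = i \sqrt{15} \approx 3.873 i$)
$\left(\left(\left(-110 - 95\right) + N\right) + 18\right) L = \left(\left(\left(-110 - 95\right) + 12\right) + 18\right) i \sqrt{15} = \left(\left(-205 + 12\right) + 18\right) i \sqrt{15} = \left(-193 + 18\right) i \sqrt{15} = - 175 i \sqrt{15}$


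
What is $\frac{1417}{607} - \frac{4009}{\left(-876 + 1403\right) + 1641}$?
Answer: $\frac{638593}{1315976} \approx 0.48526$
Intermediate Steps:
$\frac{1417}{607} - \frac{4009}{\left(-876 + 1403\right) + 1641} = 1417 \cdot \frac{1}{607} - \frac{4009}{527 + 1641} = \frac{1417}{607} - \frac{4009}{2168} = \frac{638593}{1315976}$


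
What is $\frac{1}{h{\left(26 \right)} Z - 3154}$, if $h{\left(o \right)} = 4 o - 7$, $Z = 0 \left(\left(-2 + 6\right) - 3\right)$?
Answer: $- \frac{1}{3154} \approx -0.00031706$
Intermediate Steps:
$Z = 0$ ($Z = 0 \left(4 - 3\right) = 0 \cdot 1 = 0$)
$h{\left(o \right)} = -7 + 4 o$
$\frac{1}{h{\left(26 \right)} Z - 3154} = \frac{1}{\left(-7 + 4 \cdot 26\right) 0 - 3154} = \frac{1}{\left(-7 + 104\right) 0 - 3154} = \frac{1}{97 \cdot 0 - 3154} = \frac{1}{0 - 3154} = \frac{1}{-3154} = - \frac{1}{3154}$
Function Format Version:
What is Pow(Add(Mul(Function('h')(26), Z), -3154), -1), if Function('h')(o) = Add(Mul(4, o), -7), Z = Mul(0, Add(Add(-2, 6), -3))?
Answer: Rational(-1, 3154) ≈ -0.00031706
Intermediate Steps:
Z = 0 (Z = Mul(0, Add(4, -3)) = Mul(0, 1) = 0)
Function('h')(o) = Add(-7, Mul(4, o))
Pow(Add(Mul(Function('h')(26), Z), -3154), -1) = Pow(Add(Mul(Add(-7, Mul(4, 26)), 0), -3154), -1) = Pow(Add(Mul(Add(-7, 104), 0), -3154), -1) = Pow(Add(Mul(97, 0), -3154), -1) = Pow(Add(0, -3154), -1) = Pow(-3154, -1) = Rational(-1, 3154)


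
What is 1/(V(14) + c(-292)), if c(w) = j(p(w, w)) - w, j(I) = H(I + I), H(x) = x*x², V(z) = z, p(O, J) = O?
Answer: -1/199176398 ≈ -5.0207e-9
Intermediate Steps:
H(x) = x³
j(I) = 8*I³ (j(I) = (I + I)³ = (2*I)³ = 8*I³)
c(w) = -w + 8*w³ (c(w) = 8*w³ - w = -w + 8*w³)
1/(V(14) + c(-292)) = 1/(14 + (-1*(-292) + 8*(-292)³)) = 1/(14 + (292 + 8*(-24897088))) = 1/(14 + (292 - 199176704)) = 1/(14 - 199176412) = 1/(-199176398) = -1/199176398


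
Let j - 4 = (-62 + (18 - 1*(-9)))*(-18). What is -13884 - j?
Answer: -14518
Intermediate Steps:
j = 634 (j = 4 + (-62 + (18 - 1*(-9)))*(-18) = 4 + (-62 + (18 + 9))*(-18) = 4 + (-62 + 27)*(-18) = 4 - 35*(-18) = 4 + 630 = 634)
-13884 - j = -13884 - 1*634 = -13884 - 634 = -14518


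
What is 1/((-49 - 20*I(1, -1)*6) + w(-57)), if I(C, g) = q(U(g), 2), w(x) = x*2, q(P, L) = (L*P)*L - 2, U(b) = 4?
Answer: -1/1843 ≈ -0.00054259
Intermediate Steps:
q(P, L) = -2 + P*L**2 (q(P, L) = P*L**2 - 2 = -2 + P*L**2)
w(x) = 2*x
I(C, g) = 14 (I(C, g) = -2 + 4*2**2 = -2 + 4*4 = -2 + 16 = 14)
1/((-49 - 20*I(1, -1)*6) + w(-57)) = 1/((-49 - 280*6) + 2*(-57)) = 1/((-49 - 20*84) - 114) = 1/((-49 - 1680) - 114) = 1/(-1729 - 114) = 1/(-1843) = -1/1843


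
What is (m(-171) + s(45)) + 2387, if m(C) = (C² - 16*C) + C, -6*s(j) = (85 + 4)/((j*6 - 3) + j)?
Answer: 64009207/1872 ≈ 34193.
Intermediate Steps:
s(j) = -89/(6*(-3 + 7*j)) (s(j) = -(85 + 4)/(6*((j*6 - 3) + j)) = -89/(6*((6*j - 3) + j)) = -89/(6*((-3 + 6*j) + j)) = -89/(6*(-3 + 7*j)))
m(C) = C² - 15*C
(m(-171) + s(45)) + 2387 = (-171*(-15 - 171) - 89/(-18 + 42*45)) + 2387 = (-171*(-186) - 89/(-18 + 1890)) + 2387 = (31806 - 89/1872) + 2387 = 59540743/1872 + 2387 = 64009207/1872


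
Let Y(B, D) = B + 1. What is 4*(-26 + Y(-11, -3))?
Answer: -144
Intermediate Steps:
Y(B, D) = 1 + B
4*(-26 + Y(-11, -3)) = 4*(-26 + (1 - 11)) = 4*(-26 - 10) = 4*(-36) = -144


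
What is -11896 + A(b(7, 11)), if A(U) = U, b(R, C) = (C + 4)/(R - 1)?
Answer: -23787/2 ≈ -11894.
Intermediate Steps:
b(R, C) = (4 + C)/(-1 + R)
-11896 + A(b(7, 11)) = -11896 + (4 + 11)/(-1 + 7) = -11896 + 15/6 = -11896 + (⅙)*15 = -11896 + 5/2 = -23787/2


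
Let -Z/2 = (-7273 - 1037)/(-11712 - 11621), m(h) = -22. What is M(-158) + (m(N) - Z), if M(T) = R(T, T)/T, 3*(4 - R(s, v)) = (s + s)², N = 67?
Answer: 1047110704/5529921 ≈ 189.35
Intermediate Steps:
R(s, v) = 4 - 4*s²/3 (R(s, v) = 4 - (s + s)²/3 = 4 - 4*s²/3)
Z = -16620/23333 (Z = -2*(-7273 - 1037)/(-11712 - 11621) = -(-16620)/(-23333) = -(-16620)*(-1)/23333 = -2*8310/23333 = -16620/23333 ≈ -0.71230)
M(T) = (4 - 4*T²/3)/T
M(-158) + (m(N) - Z) = (4/(-158) - 4/3*(-158)) + (-22 - 1*(-16620/23333)) = (4*(-1/158) + 632/3) + (-22 + 16620/23333) = (-2/79 + 632/3) - 496706/23333 = 49922/237 - 496706/23333 = 1047110704/5529921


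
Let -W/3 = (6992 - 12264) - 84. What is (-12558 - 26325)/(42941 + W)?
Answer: -38883/59009 ≈ -0.65893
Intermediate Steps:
W = 16068 (W = -3*((6992 - 12264) - 84) = -3*(-5272 - 84) = -3*(-5356) = 16068)
(-12558 - 26325)/(42941 + W) = (-12558 - 26325)/(42941 + 16068) = -38883/59009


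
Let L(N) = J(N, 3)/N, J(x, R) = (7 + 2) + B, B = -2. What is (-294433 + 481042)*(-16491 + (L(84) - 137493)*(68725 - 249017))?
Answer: 4625823711536366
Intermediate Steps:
J(x, R) = 7 (J(x, R) = (7 + 2) - 2 = 9 - 2 = 7)
L(N) = 7/N
(-294433 + 481042)*(-16491 + (L(84) - 137493)*(68725 - 249017)) = (-294433 + 481042)*(-16491 + (7/84 - 137493)*(68725 - 249017)) = 186609*(-16491 + (7*(1/84) - 137493)*(-180292)) = 186609*(-16491 + (1/12 - 137493)*(-180292)) = 186609*(-16491 - 1649915/12*(-180292)) = 186609*(-16491 + 74366618795/3) = 186609*(74366569322/3) = 4625823711536366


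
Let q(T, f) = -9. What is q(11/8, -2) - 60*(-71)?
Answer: 4251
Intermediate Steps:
q(11/8, -2) - 60*(-71) = -9 - 60*(-71) = -9 + 4260 = 4251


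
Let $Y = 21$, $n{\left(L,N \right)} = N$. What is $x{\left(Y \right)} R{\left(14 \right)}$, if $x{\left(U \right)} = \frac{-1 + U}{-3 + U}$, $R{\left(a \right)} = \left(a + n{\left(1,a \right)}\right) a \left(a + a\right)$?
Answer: $\frac{109760}{9} \approx 12196.0$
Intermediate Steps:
$R{\left(a \right)} = 4 a^{3}$ ($R{\left(a \right)} = \left(a + a\right) a \left(a + a\right) = 2 a a 2 a = 2 a^{2} \cdot 2 a = 4 a^{3}$)
$x{\left(U \right)} = \frac{-1 + U}{-3 + U}$
$x{\left(Y \right)} R{\left(14 \right)} = \frac{-1 + 21}{-3 + 21} \cdot 4 \cdot 14^{3} = \frac{1}{18} \cdot 20 \cdot 4 \cdot 2744 = \frac{1}{18} \cdot 20 \cdot 10976 = \frac{10}{9} \cdot 10976 = \frac{109760}{9}$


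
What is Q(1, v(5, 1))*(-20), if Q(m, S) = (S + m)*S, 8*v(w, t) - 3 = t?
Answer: -15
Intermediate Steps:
v(w, t) = 3/8 + t/8
Q(m, S) = S*(S + m)
Q(1, v(5, 1))*(-20) = ((3/8 + (1/8)*1)*((3/8 + (1/8)*1) + 1))*(-20) = ((3/8 + 1/8)*((3/8 + 1/8) + 1))*(-20) = ((1/2 + 1)/2)*(-20) = ((1/2)*(3/2))*(-20) = (3/4)*(-20) = -15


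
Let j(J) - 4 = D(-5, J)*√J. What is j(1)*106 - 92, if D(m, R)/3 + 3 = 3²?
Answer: 2240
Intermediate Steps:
D(m, R) = 18 (D(m, R) = -9 + 3*3² = -9 + 3*9 = -9 + 27 = 18)
j(J) = 4 + 18*√J
j(1)*106 - 92 = (4 + 18*√1)*106 - 92 = (4 + 18*1)*106 - 92 = (4 + 18)*106 - 92 = 22*106 - 92 = 2332 - 92 = 2240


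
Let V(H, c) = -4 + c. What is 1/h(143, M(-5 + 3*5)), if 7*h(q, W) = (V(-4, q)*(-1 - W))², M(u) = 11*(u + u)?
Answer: 7/943656961 ≈ 7.4180e-9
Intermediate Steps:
M(u) = 22*u (M(u) = 11*(2*u) = 22*u)
h(q, W) = (-1 - W)²*(-4 + q)²/7 (h(q, W) = ((-4 + q)*(-1 - W))²/7 = ((-1 - W)*(-4 + q))²/7 = ((-1 - W)²*(-4 + q)²)/7 = (-1 - W)²*(-4 + q)²/7)
1/h(143, M(-5 + 3*5)) = 1/((1 + 22*(-5 + 3*5))²*(-4 + 143)²/7) = 1/((⅐)*(1 + 22*(-5 + 15))²*139²) = 1/((⅐)*(1 + 22*10)²*19321) = 1/((⅐)*(1 + 220)²*19321) = 1/((⅐)*221²*19321) = 1/((⅐)*48841*19321) = 1/(943656961/7) = 7/943656961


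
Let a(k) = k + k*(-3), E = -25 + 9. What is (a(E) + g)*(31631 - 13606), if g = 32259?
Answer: 582045275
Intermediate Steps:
E = -16
a(k) = -2*k (a(k) = k - 3*k = -2*k)
(a(E) + g)*(31631 - 13606) = (-2*(-16) + 32259)*(31631 - 13606) = (32 + 32259)*18025 = 32291*18025 = 582045275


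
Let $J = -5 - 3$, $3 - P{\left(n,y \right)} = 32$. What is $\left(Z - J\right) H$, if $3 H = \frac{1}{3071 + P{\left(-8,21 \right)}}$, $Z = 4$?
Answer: $\frac{2}{1521} \approx 0.0013149$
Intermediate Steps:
$P{\left(n,y \right)} = -29$ ($P{\left(n,y \right)} = 3 - 32 = -29$)
$J = -8$ ($J = -5 - 3 = -8$)
$H = \frac{1}{9126}$ ($H = \frac{1}{3 \left(3071 - 29\right)} = \frac{1}{3 \cdot 3042} = \frac{1}{3} \cdot \frac{1}{3042} = \frac{1}{9126} \approx 0.00010958$)
$\left(Z - J\right) H = \left(4 - -8\right) \frac{1}{9126} = \left(4 + 8\right) \frac{1}{9126} = 12 \cdot \frac{1}{9126} = \frac{2}{1521}$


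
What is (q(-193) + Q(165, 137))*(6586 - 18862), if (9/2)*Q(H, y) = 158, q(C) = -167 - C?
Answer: -750200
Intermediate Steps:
Q(H, y) = 316/9 (Q(H, y) = (2/9)*158 = 316/9)
(q(-193) + Q(165, 137))*(6586 - 18862) = ((-167 - 1*(-193)) + 316/9)*(6586 - 18862) = ((-167 + 193) + 316/9)*(-12276) = (26 + 316/9)*(-12276) = (550/9)*(-12276) = -750200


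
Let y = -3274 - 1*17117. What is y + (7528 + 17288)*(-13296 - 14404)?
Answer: -687423591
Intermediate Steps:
y = -20391 (y = -3274 - 17117 = -20391)
y + (7528 + 17288)*(-13296 - 14404) = -20391 + (7528 + 17288)*(-13296 - 14404) = -20391 + 24816*(-27700) = -20391 - 687403200 = -687423591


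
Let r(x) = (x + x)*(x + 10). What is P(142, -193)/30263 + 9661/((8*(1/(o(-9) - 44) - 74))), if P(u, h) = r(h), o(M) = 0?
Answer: -2755943341/197133182 ≈ -13.980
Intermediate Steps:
r(x) = 2*x*(10 + x) (r(x) = (2*x)*(10 + x) = 2*x*(10 + x))
P(u, h) = 2*h*(10 + h)
P(142, -193)/30263 + 9661/((8*(1/(o(-9) - 44) - 74))) = (2*(-193)*(10 - 193))/30263 + 9661/((8*(1/(0 - 44) - 74))) = (2*(-193)*(-183))*(1/30263) + 9661/((8*(1/(-44) - 74))) = 70638*(1/30263) + 9661/((8*(-1/44 - 74))) = 70638/30263 + 9661/((8*(-3257/44))) = 70638/30263 + 9661/(-6514/11) = 70638/30263 + 9661*(-11/6514) = 70638/30263 - 106271/6514 = -2755943341/197133182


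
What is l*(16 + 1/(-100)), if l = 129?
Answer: 206271/100 ≈ 2062.7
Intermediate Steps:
l*(16 + 1/(-100)) = 129*(16 + 1/(-100)) = 129*(16 - 1/100) = 129*(1599/100) = 206271/100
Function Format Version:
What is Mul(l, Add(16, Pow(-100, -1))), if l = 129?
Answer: Rational(206271, 100) ≈ 2062.7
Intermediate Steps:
Mul(l, Add(16, Pow(-100, -1))) = Mul(129, Add(16, Pow(-100, -1))) = Mul(129, Add(16, Rational(-1, 100))) = Mul(129, Rational(1599, 100)) = Rational(206271, 100)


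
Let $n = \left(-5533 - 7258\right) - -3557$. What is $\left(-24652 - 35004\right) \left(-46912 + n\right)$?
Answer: $3349445776$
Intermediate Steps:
$n = -9234$ ($n = -12791 + 3557 = -9234$)
$\left(-24652 - 35004\right) \left(-46912 + n\right) = \left(-24652 - 35004\right) \left(-46912 - 9234\right) = \left(-59656\right) \left(-56146\right) = 3349445776$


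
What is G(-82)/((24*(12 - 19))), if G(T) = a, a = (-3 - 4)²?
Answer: -7/24 ≈ -0.29167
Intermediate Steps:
a = 49 (a = (-7)² = 49)
G(T) = 49
G(-82)/((24*(12 - 19))) = 49/((24*(12 - 19))) = 49/((24*(-7))) = 49/(-168) = 49*(-1/168) = -7/24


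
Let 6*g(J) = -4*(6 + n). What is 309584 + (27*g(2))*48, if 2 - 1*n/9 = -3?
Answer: 265520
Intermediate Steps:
n = 45 (n = 18 - 9*(-3) = 18 + 27 = 45)
g(J) = -34 (g(J) = (-4*(6 + 45))/6 = (-4*51)/6 = (1/6)*(-204) = -34)
309584 + (27*g(2))*48 = 309584 + (27*(-34))*48 = 309584 - 918*48 = 309584 - 44064 = 265520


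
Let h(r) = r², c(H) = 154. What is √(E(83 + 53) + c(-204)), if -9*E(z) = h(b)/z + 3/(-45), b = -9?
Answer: √1441444110/3060 ≈ 12.407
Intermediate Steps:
E(z) = 1/135 - 9/z (E(z) = -((-9)²/z + 3/(-45))/9 = -(81/z + 3*(-1/45))/9 = -(81/z - 1/15)/9 = -(-1/15 + 81/z)/9 = 1/135 - 9/z)
√(E(83 + 53) + c(-204)) = √((-1215 + (83 + 53))/(135*(83 + 53)) + 154) = √((1/135)*(-1215 + 136)/136 + 154) = √((1/135)*(1/136)*(-1079) + 154) = √(-1079/18360 + 154) = √(2826361/18360) = √1441444110/3060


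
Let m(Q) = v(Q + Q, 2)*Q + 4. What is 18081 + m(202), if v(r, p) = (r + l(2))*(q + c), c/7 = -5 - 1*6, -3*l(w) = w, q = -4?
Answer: -6581255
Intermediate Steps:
l(w) = -w/3
c = -77 (c = 7*(-5 - 1*6) = 7*(-5 - 6) = 7*(-11) = -77)
v(r, p) = 54 - 81*r (v(r, p) = (r - ⅓*2)*(-4 - 77) = (r - ⅔)*(-81) = (-⅔ + r)*(-81) = 54 - 81*r)
m(Q) = 4 + Q*(54 - 162*Q) (m(Q) = (54 - 81*(Q + Q))*Q + 4 = (54 - 162*Q)*Q + 4 = Q*(54 - 162*Q) + 4 = 4 + Q*(54 - 162*Q))
18081 + m(202) = 18081 + (4 - 162*202² + 54*202) = 18081 + (4 - 162*40804 + 10908) = 18081 + (4 - 6610248 + 10908) = 18081 - 6599336 = -6581255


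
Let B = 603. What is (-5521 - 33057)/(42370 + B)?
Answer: -38578/42973 ≈ -0.89773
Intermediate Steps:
(-5521 - 33057)/(42370 + B) = (-5521 - 33057)/(42370 + 603) = -38578/42973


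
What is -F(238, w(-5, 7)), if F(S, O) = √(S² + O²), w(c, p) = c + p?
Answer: -2*√14162 ≈ -238.01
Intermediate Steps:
F(S, O) = √(O² + S²)
-F(238, w(-5, 7)) = -√((-5 + 7)² + 238²) = -√(2² + 56644) = -√(4 + 56644) = -√56648 = -2*√14162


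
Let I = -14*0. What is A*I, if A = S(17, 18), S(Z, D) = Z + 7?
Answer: 0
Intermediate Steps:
S(Z, D) = 7 + Z
A = 24 (A = 7 + 17 = 24)
I = 0
A*I = 24*0 = 0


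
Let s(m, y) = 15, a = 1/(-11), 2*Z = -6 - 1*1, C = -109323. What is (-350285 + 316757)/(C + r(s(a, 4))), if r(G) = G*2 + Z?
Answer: 67056/218593 ≈ 0.30676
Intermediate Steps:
Z = -7/2 (Z = (-6 - 1*1)/2 = (-6 - 1)/2 = (½)*(-7) = -7/2 ≈ -3.5000)
a = -1/11 ≈ -0.090909
r(G) = -7/2 + 2*G (r(G) = G*2 - 7/2 = 2*G - 7/2 = -7/2 + 2*G)
(-350285 + 316757)/(C + r(s(a, 4))) = (-350285 + 316757)/(-109323 + (-7/2 + 2*15)) = -33528/(-109323 + (-7/2 + 30)) = -33528/(-109323 + 53/2) = -33528/(-218593/2) = -33528*(-2/218593) = 67056/218593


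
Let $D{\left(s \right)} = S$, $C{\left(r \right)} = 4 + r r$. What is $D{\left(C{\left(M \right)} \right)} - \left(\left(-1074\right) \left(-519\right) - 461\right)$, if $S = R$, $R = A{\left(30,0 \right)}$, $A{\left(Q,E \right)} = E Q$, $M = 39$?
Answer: $-556945$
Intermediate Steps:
$C{\left(r \right)} = 4 + r^{2}$
$R = 0$ ($R = 0 \cdot 30 = 0$)
$S = 0$
$D{\left(s \right)} = 0$
$D{\left(C{\left(M \right)} \right)} - \left(\left(-1074\right) \left(-519\right) - 461\right) = 0 - \left(\left(-1074\right) \left(-519\right) - 461\right) = 0 - \left(557406 - 461\right) = 0 - 556945 = -556945$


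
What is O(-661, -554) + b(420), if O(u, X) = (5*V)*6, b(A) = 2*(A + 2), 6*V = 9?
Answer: 889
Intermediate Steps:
V = 3/2 (V = (⅙)*9 = 3/2 ≈ 1.5000)
b(A) = 4 + 2*A (b(A) = 2*(2 + A) = 4 + 2*A)
O(u, X) = 45 (O(u, X) = (5*(3/2))*6 = (15/2)*6 = 45)
O(-661, -554) + b(420) = 45 + (4 + 2*420) = 45 + (4 + 840) = 45 + 844 = 889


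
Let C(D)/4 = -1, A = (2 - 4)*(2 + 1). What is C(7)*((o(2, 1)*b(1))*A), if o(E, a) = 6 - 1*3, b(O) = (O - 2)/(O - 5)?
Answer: 18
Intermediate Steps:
A = -6 (A = -2*3 = -6)
C(D) = -4 (C(D) = 4*(-1) = -4)
b(O) = (-2 + O)/(-5 + O)
o(E, a) = 3 (o(E, a) = 6 - 3 = 3)
C(7)*((o(2, 1)*b(1))*A) = -4*3*((-2 + 1)/(-5 + 1))*(-6) = -4*3*(-1/(-4))*(-6) = -4*3*(-¼*(-1))*(-6) = -4*3*(¼)*(-6) = -3*(-6) = -4*(-9/2) = 18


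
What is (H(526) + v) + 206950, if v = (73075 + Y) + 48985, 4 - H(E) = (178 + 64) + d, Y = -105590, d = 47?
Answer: 223135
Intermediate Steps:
H(E) = -285 (H(E) = 4 - ((178 + 64) + 47) = 4 - (242 + 47) = 4 - 1*289 = 4 - 289 = -285)
v = 16470 (v = (73075 - 105590) + 48985 = -32515 + 48985 = 16470)
(H(526) + v) + 206950 = (-285 + 16470) + 206950 = 16185 + 206950 = 223135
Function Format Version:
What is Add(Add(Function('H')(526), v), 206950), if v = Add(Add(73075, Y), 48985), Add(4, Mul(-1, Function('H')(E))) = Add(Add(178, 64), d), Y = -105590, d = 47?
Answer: 223135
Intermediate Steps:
Function('H')(E) = -285 (Function('H')(E) = Add(4, Mul(-1, Add(Add(178, 64), 47))) = Add(4, Mul(-1, Add(242, 47))) = Add(4, Mul(-1, 289)) = Add(4, -289) = -285)
v = 16470 (v = Add(Add(73075, -105590), 48985) = Add(-32515, 48985) = 16470)
Add(Add(Function('H')(526), v), 206950) = Add(Add(-285, 16470), 206950) = Add(16185, 206950) = 223135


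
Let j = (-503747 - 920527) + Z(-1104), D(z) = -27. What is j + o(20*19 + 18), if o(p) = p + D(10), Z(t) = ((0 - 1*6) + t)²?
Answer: -191803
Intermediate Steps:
Z(t) = (-6 + t)² (Z(t) = ((0 - 6) + t)² = (-6 + t)²)
o(p) = -27 + p (o(p) = p - 27 = -27 + p)
j = -192174 (j = (-503747 - 920527) + (-6 - 1104)² = -1424274 + (-1110)² = -1424274 + 1232100 = -192174)
j + o(20*19 + 18) = -192174 + (-27 + (20*19 + 18)) = -192174 + (-27 + (380 + 18)) = -192174 + (-27 + 398) = -192174 + 371 = -191803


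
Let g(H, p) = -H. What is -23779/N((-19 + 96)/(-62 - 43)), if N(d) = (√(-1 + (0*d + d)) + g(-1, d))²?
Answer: -5350275/(15 + I*√390)² ≈ 2334.0 + 8380.7*I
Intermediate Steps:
N(d) = (1 + √(-1 + d))² (N(d) = (√(-1 + (0*d + d)) - 1*(-1))² = (√(-1 + (0 + d)) + 1)² = (√(-1 + d) + 1)² = (1 + √(-1 + d))²)
-23779/N((-19 + 96)/(-62 - 43)) = -23779/(1 + √(-1 + (-19 + 96)/(-62 - 43)))² = -23779/(1 + √(-1 + 77/(-105)))² = -23779/(1 + √(-1 + 77*(-1/105)))² = -23779/(1 + √(-1 - 11/15))² = -23779/(1 + √(-26/15))² = -23779/(1 + I*√390/15)²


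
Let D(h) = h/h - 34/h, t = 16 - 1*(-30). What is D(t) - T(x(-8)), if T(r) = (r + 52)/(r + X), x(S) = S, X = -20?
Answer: 295/161 ≈ 1.8323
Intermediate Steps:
t = 46 (t = 16 + 30 = 46)
T(r) = (52 + r)/(-20 + r) (T(r) = (r + 52)/(r - 20) = (52 + r)/(-20 + r))
D(h) = 1 - 34/h
D(t) - T(x(-8)) = (-34 + 46)/46 - (52 - 8)/(-20 - 8) = (1/46)*12 - 44/(-28) = 6/23 - (-1)*44/28 = 6/23 - 1*(-11/7) = 6/23 + 11/7 = 295/161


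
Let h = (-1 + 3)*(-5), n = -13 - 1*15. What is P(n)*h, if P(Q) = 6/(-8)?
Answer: 15/2 ≈ 7.5000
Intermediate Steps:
n = -28 (n = -13 - 15 = -28)
h = -10 (h = 2*(-5) = -10)
P(Q) = -¾ (P(Q) = 6*(-⅛) = -¾)
P(n)*h = -¾*(-10) = 15/2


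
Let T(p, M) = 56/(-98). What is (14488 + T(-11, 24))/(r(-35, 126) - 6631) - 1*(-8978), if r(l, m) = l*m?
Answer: 693781274/77287 ≈ 8976.7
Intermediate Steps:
T(p, M) = -4/7 (T(p, M) = 56*(-1/98) = -4/7)
(14488 + T(-11, 24))/(r(-35, 126) - 6631) - 1*(-8978) = (14488 - 4/7)/(-35*126 - 6631) - 1*(-8978) = 101412/(7*(-4410 - 6631)) + 8978 = (101412/7)/(-11041) + 8978 = (101412/7)*(-1/11041) + 8978 = -101412/77287 + 8978 = 693781274/77287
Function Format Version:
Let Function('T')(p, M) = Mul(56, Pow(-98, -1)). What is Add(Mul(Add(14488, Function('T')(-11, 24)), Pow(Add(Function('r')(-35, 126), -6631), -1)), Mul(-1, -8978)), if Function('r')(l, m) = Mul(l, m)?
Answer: Rational(693781274, 77287) ≈ 8976.7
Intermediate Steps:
Function('T')(p, M) = Rational(-4, 7) (Function('T')(p, M) = Mul(56, Rational(-1, 98)) = Rational(-4, 7))
Add(Mul(Add(14488, Function('T')(-11, 24)), Pow(Add(Function('r')(-35, 126), -6631), -1)), Mul(-1, -8978)) = Add(Mul(Add(14488, Rational(-4, 7)), Pow(Add(Mul(-35, 126), -6631), -1)), Mul(-1, -8978)) = Add(Mul(Rational(101412, 7), Pow(Add(-4410, -6631), -1)), 8978) = Add(Mul(Rational(101412, 7), Pow(-11041, -1)), 8978) = Add(Mul(Rational(101412, 7), Rational(-1, 11041)), 8978) = Add(Rational(-101412, 77287), 8978) = Rational(693781274, 77287)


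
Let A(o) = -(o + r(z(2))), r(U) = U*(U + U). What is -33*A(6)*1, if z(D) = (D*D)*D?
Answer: 4422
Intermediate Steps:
z(D) = D**3 (z(D) = D**2*D = D**3)
r(U) = 2*U**2 (r(U) = U*(2*U) = 2*U**2)
A(o) = -128 - o (A(o) = -(o + 2*(2**3)**2) = -(o + 2*8**2) = -(o + 2*64) = -(o + 128) = -(128 + o) = -128 - o)
-33*A(6)*1 = -33*(-128 - 1*6)*1 = -33*(-128 - 6)*1 = -33*(-134)*1 = 4422*1 = 4422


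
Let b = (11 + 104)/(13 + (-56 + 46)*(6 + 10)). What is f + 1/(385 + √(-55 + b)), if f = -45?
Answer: 6*(-75*√246 + 60634*I)/(5*(-1617*I + 2*√246)) ≈ -44.997 - 5.0369e-5*I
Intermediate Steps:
b = -115/147 (b = 115/(13 - 10*16) = 115/(13 - 160) = 115/(-147) = 115*(-1/147) = -115/147 ≈ -0.78231)
f + 1/(385 + √(-55 + b)) = -45 + 1/(385 + √(-55 - 115/147)) = -45 + 1/(385 + √(-8200/147)) = -45 + 1/(385 + 10*I*√246/21)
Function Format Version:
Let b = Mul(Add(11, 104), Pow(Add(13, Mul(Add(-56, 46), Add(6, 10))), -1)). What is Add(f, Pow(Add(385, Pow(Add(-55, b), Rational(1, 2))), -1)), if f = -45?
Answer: Mul(Rational(6, 5), Pow(Add(Mul(-1617, I), Mul(2, Pow(246, Rational(1, 2)))), -1), Add(Mul(-75, Pow(246, Rational(1, 2))), Mul(60634, I))) ≈ Add(-44.997, Mul(-5.0369e-5, I))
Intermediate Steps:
b = Rational(-115, 147) (b = Mul(115, Pow(Add(13, Mul(-10, 16)), -1)) = Mul(115, Pow(Add(13, -160), -1)) = Mul(115, Pow(-147, -1)) = Mul(115, Rational(-1, 147)) = Rational(-115, 147) ≈ -0.78231)
Add(f, Pow(Add(385, Pow(Add(-55, b), Rational(1, 2))), -1)) = Add(-45, Pow(Add(385, Pow(Add(-55, Rational(-115, 147)), Rational(1, 2))), -1)) = Add(-45, Pow(Add(385, Pow(Rational(-8200, 147), Rational(1, 2))), -1)) = Add(-45, Pow(Add(385, Mul(Rational(10, 21), I, Pow(246, Rational(1, 2)))), -1))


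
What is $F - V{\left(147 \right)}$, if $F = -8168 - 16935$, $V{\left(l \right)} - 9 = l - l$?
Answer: $-25112$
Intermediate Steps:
$V{\left(l \right)} = 9$ ($V{\left(l \right)} = 9 + \left(l - l\right) = 9 + 0 = 9$)
$F = -25103$ ($F = -8168 - 16935 = -25103$)
$F - V{\left(147 \right)} = -25103 - 9 = -25112$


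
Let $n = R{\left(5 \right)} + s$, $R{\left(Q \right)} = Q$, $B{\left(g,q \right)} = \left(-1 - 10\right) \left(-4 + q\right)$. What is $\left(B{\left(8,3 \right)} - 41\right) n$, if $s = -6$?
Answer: $30$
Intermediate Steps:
$B{\left(g,q \right)} = 44 - 11 q$ ($B{\left(g,q \right)} = \left(-1 - 10\right) \left(-4 + q\right) = - 11 \left(-4 + q\right) = 44 - 11 q$)
$n = -1$ ($n = 5 - 6 = -1$)
$\left(B{\left(8,3 \right)} - 41\right) n = \left(\left(44 - 33\right) - 41\right) \left(-1\right) = \left(11 - 41\right) \left(-1\right) = \left(-30\right) \left(-1\right) = 30$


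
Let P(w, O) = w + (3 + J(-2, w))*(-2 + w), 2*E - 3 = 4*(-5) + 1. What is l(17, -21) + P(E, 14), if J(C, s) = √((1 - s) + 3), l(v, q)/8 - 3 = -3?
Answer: -38 - 20*√3 ≈ -72.641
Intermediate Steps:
l(v, q) = 0 (l(v, q) = 24 + 8*(-3) = 24 - 24 = 0)
J(C, s) = √(4 - s)
E = -8 (E = 3/2 + (4*(-5) + 1)/2 = 3/2 + (-20 + 1)/2 = 3/2 + (½)*(-19) = 3/2 - 19/2 = -8)
P(w, O) = w + (-2 + w)*(3 + √(4 - w)) (P(w, O) = w + (3 + √(4 - w))*(-2 + w) = w + (-2 + w)*(3 + √(4 - w)))
l(17, -21) + P(E, 14) = 0 + (-6 - 2*√(4 - 1*(-8)) + 4*(-8) - 8*√(4 - 1*(-8))) = 0 + (-6 - 2*√(4 + 8) - 32 - 8*√(4 + 8)) = 0 + (-6 - 4*√3 - 32 - 16*√3) = 0 + (-38 - 20*√3) = -38 - 20*√3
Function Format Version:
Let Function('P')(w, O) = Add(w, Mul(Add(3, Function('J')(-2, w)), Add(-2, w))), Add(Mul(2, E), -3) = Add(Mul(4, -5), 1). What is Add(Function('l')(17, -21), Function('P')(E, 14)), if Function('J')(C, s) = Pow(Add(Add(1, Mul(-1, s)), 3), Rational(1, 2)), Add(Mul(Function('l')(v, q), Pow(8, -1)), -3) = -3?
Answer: Add(-38, Mul(-20, Pow(3, Rational(1, 2)))) ≈ -72.641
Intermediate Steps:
Function('l')(v, q) = 0 (Function('l')(v, q) = Add(24, Mul(8, -3)) = Add(24, -24) = 0)
Function('J')(C, s) = Pow(Add(4, Mul(-1, s)), Rational(1, 2))
E = -8 (E = Add(Rational(3, 2), Mul(Rational(1, 2), Add(Mul(4, -5), 1))) = Add(Rational(3, 2), Mul(Rational(1, 2), Add(-20, 1))) = Add(Rational(3, 2), Mul(Rational(1, 2), -19)) = Add(Rational(3, 2), Rational(-19, 2)) = -8)
Function('P')(w, O) = Add(w, Mul(Add(-2, w), Add(3, Pow(Add(4, Mul(-1, w)), Rational(1, 2))))) (Function('P')(w, O) = Add(w, Mul(Add(3, Pow(Add(4, Mul(-1, w)), Rational(1, 2))), Add(-2, w))) = Add(w, Mul(Add(-2, w), Add(3, Pow(Add(4, Mul(-1, w)), Rational(1, 2))))))
Add(Function('l')(17, -21), Function('P')(E, 14)) = Add(0, Add(-6, Mul(-2, Pow(Add(4, Mul(-1, -8)), Rational(1, 2))), Mul(4, -8), Mul(-8, Pow(Add(4, Mul(-1, -8)), Rational(1, 2))))) = Add(0, Add(-6, Mul(-2, Pow(Add(4, 8), Rational(1, 2))), -32, Mul(-8, Pow(Add(4, 8), Rational(1, 2))))) = Add(0, Add(-6, Mul(-2, Pow(12, Rational(1, 2))), -32, Mul(-8, Pow(12, Rational(1, 2))))) = Add(0, Add(-6, Mul(-2, Mul(2, Pow(3, Rational(1, 2)))), -32, Mul(-8, Mul(2, Pow(3, Rational(1, 2)))))) = Add(0, Add(-6, Mul(-4, Pow(3, Rational(1, 2))), -32, Mul(-16, Pow(3, Rational(1, 2))))) = Add(0, Add(-38, Mul(-20, Pow(3, Rational(1, 2))))) = Add(-38, Mul(-20, Pow(3, Rational(1, 2))))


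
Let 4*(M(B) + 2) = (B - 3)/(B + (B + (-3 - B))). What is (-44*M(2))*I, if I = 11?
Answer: 847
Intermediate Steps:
M(B) = -7/4 (M(B) = -2 + ((B - 3)/(B + (B + (-3 - B))))/4 = -2 + ((-3 + B)/(B - 3))/4 = -2 + ((-3 + B)/(-3 + B))/4 = -2 + (¼)*1 = -2 + ¼ = -7/4)
(-44*M(2))*I = -44*(-7/4)*11 = 77*11 = 847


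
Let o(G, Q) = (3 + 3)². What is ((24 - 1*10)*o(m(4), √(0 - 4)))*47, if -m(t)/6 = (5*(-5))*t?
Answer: 23688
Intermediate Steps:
m(t) = 150*t (m(t) = -6*5*(-5)*t = -(-150)*t = 150*t)
o(G, Q) = 36 (o(G, Q) = 6² = 36)
((24 - 1*10)*o(m(4), √(0 - 4)))*47 = ((24 - 1*10)*36)*47 = ((24 - 10)*36)*47 = (14*36)*47 = 504*47 = 23688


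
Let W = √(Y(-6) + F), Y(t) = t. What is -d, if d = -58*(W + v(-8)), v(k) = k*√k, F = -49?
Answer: 58*I*(√55 - 16*√2) ≈ -882.25*I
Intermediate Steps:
v(k) = k^(3/2)
W = I*√55 (W = √(-6 - 49) = √(-55) = I*√55 ≈ 7.4162*I)
d = -58*I*√55 + 928*I*√2 (d = -58*(I*√55 + (-8)^(3/2)) = -58*(I*√55 - 16*I*√2) = -58*I*√55 + 928*I*√2 ≈ 882.25*I)
-d = -58*I*(-√55 + 16*√2)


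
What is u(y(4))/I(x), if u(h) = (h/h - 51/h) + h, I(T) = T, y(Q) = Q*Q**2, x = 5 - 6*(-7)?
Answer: 4109/3008 ≈ 1.3660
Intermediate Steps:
x = 47 (x = 5 + 42 = 47)
y(Q) = Q**3
u(h) = 1 + h - 51/h (u(h) = (1 - 51/h) + h = 1 + h - 51/h)
u(y(4))/I(x) = (1 + 4**3 - 51/(4**3))/47 = (1 + 64 - 51/64)*(1/47) = (4109/64)*(1/47) = 4109/3008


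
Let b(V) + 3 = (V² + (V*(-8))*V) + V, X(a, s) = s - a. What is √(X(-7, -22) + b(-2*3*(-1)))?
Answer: 2*I*√66 ≈ 16.248*I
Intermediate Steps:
b(V) = -3 + V - 7*V² (b(V) = -3 + ((V² + (V*(-8))*V) + V) = -3 + ((V² + (-8*V)*V) + V) = -3 + ((V² - 8*V²) + V) = -3 + (-7*V² + V) = -3 + (V - 7*V²) = -3 + V - 7*V²)
√(X(-7, -22) + b(-2*3*(-1))) = √((-22 - 1*(-7)) + (-3 - 2*3*(-1) - 7*(-2*3*(-1))²)) = √((-22 + 7) + (-3 - 6*(-1) - 7*(-6*(-1))²)) = √(-15 + (-3 + 6 - 7*6²)) = √(-15 + (-3 + 6 - 7*36)) = √(-15 + (-3 + 6 - 252)) = √(-15 - 249) = √(-264) = 2*I*√66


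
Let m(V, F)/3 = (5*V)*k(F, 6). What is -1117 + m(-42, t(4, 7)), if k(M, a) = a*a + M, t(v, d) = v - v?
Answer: -23797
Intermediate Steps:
t(v, d) = 0
k(M, a) = M + a² (k(M, a) = a² + M = M + a²)
m(V, F) = 15*V*(36 + F) (m(V, F) = 3*((5*V)*(F + 6²)) = 3*((5*V)*(F + 36)) = 3*((5*V)*(36 + F)) = 3*(5*V*(36 + F)) = 15*V*(36 + F))
-1117 + m(-42, t(4, 7)) = -1117 + 15*(-42)*(36 + 0) = -1117 + 15*(-42)*36 = -1117 - 22680 = -23797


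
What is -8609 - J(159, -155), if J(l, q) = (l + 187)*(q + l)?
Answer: -9993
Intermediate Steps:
J(l, q) = (187 + l)*(l + q)
-8609 - J(159, -155) = -8609 - (159² + 187*159 + 187*(-155) + 159*(-155)) = -8609 - (25281 + 29733 - 28985 - 24645) = -8609 - 1*1384 = -8609 - 1384 = -9993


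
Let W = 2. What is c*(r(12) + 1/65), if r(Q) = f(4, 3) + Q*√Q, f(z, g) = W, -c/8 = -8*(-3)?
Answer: -25152/65 - 4608*√3 ≈ -8368.3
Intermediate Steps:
c = -192 (c = -(-64)*(-3) = -8*24 = -192)
f(z, g) = 2
r(Q) = 2 + Q^(3/2) (r(Q) = 2 + Q*√Q = 2 + Q^(3/2))
c*(r(12) + 1/65) = -192*((2 + 12^(3/2)) + 1/65) = -192*((2 + 24*√3) + 1/65) = -192*(131/65 + 24*√3) = -25152/65 - 4608*√3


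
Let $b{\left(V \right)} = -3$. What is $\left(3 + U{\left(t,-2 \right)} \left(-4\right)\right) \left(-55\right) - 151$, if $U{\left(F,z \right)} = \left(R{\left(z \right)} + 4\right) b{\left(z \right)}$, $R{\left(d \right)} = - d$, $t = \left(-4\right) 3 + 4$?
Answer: $-4276$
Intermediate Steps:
$t = -8$ ($t = -12 + 4 = -8$)
$U{\left(F,z \right)} = -12 + 3 z$ ($U{\left(F,z \right)} = \left(- z + 4\right) \left(-3\right) = \left(4 - z\right) \left(-3\right) = -12 + 3 z$)
$\left(3 + U{\left(t,-2 \right)} \left(-4\right)\right) \left(-55\right) - 151 = \left(3 + \left(-12 + 3 \left(-2\right)\right) \left(-4\right)\right) \left(-55\right) - 151 = \left(3 + \left(-12 - 6\right) \left(-4\right)\right) \left(-55\right) - 151 = \left(3 - -72\right) \left(-55\right) - 151 = \left(3 + 72\right) \left(-55\right) - 151 = 75 \left(-55\right) - 151 = -4125 - 151 = -4276$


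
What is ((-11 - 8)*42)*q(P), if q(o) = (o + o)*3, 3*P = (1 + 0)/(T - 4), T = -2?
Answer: 266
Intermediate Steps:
P = -1/18 (P = ((1 + 0)/(-2 - 4))/3 = (1/(-6))/3 = (1*(-⅙))/3 = (⅓)*(-⅙) = -1/18 ≈ -0.055556)
q(o) = 6*o (q(o) = (2*o)*3 = 6*o)
((-11 - 8)*42)*q(P) = ((-11 - 8)*42)*(6*(-1/18)) = -19*42*(-⅓) = -798*(-⅓) = 266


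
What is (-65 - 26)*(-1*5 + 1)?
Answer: 364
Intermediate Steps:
(-65 - 26)*(-1*5 + 1) = -91*(-5 + 1) = -91*(-4) = 364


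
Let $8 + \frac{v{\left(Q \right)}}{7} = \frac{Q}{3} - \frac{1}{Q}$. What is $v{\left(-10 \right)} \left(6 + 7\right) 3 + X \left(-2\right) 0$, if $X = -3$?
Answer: $- \frac{30667}{10} \approx -3066.7$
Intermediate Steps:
$v{\left(Q \right)} = -56 - \frac{7}{Q} + \frac{7 Q}{3}$ ($v{\left(Q \right)} = -56 + 7 \left(\frac{Q}{3} - \frac{1}{Q}\right) = -56 + 7 \left(- \frac{1}{Q} + \frac{Q}{3}\right) = -56 + \left(- \frac{7}{Q} + \frac{7 Q}{3}\right) = -56 - \frac{7}{Q} + \frac{7 Q}{3}$)
$v{\left(-10 \right)} \left(6 + 7\right) 3 + X \left(-2\right) 0 = \left(-56 - \frac{7}{-10} + \frac{7}{3} \left(-10\right)\right) \left(6 + 7\right) 3 + \left(-3\right) \left(-2\right) 0 = \left(-56 - - \frac{7}{10} - \frac{70}{3}\right) 13 \cdot 3 + 6 \cdot 0 = \left(-56 + \frac{7}{10} - \frac{70}{3}\right) 39 + 0 = \left(- \frac{2359}{30}\right) 39 + 0 = - \frac{30667}{10} + 0 = - \frac{30667}{10}$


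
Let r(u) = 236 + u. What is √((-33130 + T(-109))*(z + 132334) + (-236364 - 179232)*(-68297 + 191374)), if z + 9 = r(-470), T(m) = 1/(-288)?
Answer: I*√31983254888054/24 ≈ 2.3564e+5*I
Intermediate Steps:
T(m) = -1/288
z = -243 (z = -9 + (236 - 470) = -9 - 234 = -243)
√((-33130 + T(-109))*(z + 132334) + (-236364 - 179232)*(-68297 + 191374)) = √((-33130 - 1/288)*(-243 + 132334) + (-236364 - 179232)*(-68297 + 191374)) = √(-9541441/288*132091 - 415596*123077) = √(-1260338483131/288 - 51150308892) = √(-15991627444027/288) = I*√31983254888054/24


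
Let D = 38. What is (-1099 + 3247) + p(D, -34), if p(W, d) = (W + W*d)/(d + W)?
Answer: 3669/2 ≈ 1834.5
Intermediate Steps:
p(W, d) = (W + W*d)/(W + d)
(-1099 + 3247) + p(D, -34) = (-1099 + 3247) + 38*(1 - 34)/(38 - 34) = 2148 + 38*(-33)/4 = 2148 + 38*(¼)*(-33) = 2148 - 627/2 = 3669/2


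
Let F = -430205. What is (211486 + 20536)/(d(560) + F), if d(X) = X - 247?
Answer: -116011/214946 ≈ -0.53972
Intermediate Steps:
d(X) = -247 + X
(211486 + 20536)/(d(560) + F) = (211486 + 20536)/((-247 + 560) - 430205) = 232022/(313 - 430205) = 232022/(-429892) = 232022*(-1/429892) = -116011/214946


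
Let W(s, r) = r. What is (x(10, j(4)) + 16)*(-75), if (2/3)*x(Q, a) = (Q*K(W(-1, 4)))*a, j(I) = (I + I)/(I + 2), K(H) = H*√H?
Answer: -13200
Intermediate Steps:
K(H) = H^(3/2)
j(I) = 2*I/(2 + I) (j(I) = (2*I)/(2 + I) = 2*I/(2 + I))
x(Q, a) = 12*Q*a (x(Q, a) = 3*((Q*4^(3/2))*a)/2 = 3*((Q*8)*a)/2 = 3*((8*Q)*a)/2 = 3*(8*Q*a)/2 = 12*Q*a)
(x(10, j(4)) + 16)*(-75) = (12*10*(2*4/(2 + 4)) + 16)*(-75) = (12*10*(2*4/6) + 16)*(-75) = (12*10*(2*4*(⅙)) + 16)*(-75) = (12*10*(4/3) + 16)*(-75) = (160 + 16)*(-75) = 176*(-75) = -13200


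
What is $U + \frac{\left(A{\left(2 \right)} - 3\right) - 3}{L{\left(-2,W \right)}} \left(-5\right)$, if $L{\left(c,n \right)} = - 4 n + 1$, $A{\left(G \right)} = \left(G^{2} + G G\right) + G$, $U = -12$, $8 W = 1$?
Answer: $-52$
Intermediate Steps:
$W = \frac{1}{8}$ ($W = \frac{1}{8} \cdot 1 = \frac{1}{8} \approx 0.125$)
$A{\left(G \right)} = G + 2 G^{2}$ ($A{\left(G \right)} = \left(G^{2} + G^{2}\right) + G = 2 G^{2} + G = G + 2 G^{2}$)
$L{\left(c,n \right)} = 1 - 4 n$
$U + \frac{\left(A{\left(2 \right)} - 3\right) - 3}{L{\left(-2,W \right)}} \left(-5\right) = -12 + \frac{\left(2 \left(1 + 2 \cdot 2\right) - 3\right) - 3}{1 - \frac{1}{2}} \left(-5\right) = -12 + \frac{\left(2 \left(1 + 4\right) - 3\right) - 3}{1 - \frac{1}{2}} \left(-5\right) = -12 + \left(\left(2 \cdot 5 - 3\right) - 3\right) \frac{1}{\frac{1}{2}} \left(-5\right) = -12 + \left(\left(10 - 3\right) - 3\right) 2 \left(-5\right) = -12 + \left(7 - 3\right) 2 \left(-5\right) = -12 + 4 \cdot 2 \left(-5\right) = -12 + 8 \left(-5\right) = -12 - 40 = -52$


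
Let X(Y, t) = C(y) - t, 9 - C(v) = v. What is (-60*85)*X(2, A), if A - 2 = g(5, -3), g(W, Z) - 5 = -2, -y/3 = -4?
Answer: 40800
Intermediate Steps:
y = 12 (y = -3*(-4) = 12)
g(W, Z) = 3 (g(W, Z) = 5 - 2 = 3)
C(v) = 9 - v
A = 5 (A = 2 + 3 = 5)
X(Y, t) = -3 - t (X(Y, t) = (9 - 1*12) - t = (9 - 12) - t = -3 - t)
(-60*85)*X(2, A) = (-60*85)*(-3 - 1*5) = -5100*(-3 - 5) = -5100*(-8) = 40800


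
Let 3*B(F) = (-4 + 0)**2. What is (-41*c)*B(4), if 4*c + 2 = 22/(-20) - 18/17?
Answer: 57974/255 ≈ 227.35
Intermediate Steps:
B(F) = 16/3 (B(F) = (-4 + 0)**2/3 = (1/3)*(-4)**2 = (1/3)*16 = 16/3)
c = -707/680 (c = -1/2 + (22/(-20) - 18/17)/4 = -1/2 + (22*(-1/20) - 18*1/17)/4 = -1/2 + (-11/10 - 18/17)/4 = -1/2 + (1/4)*(-367/170) = -1/2 - 367/680 = -707/680 ≈ -1.0397)
(-41*c)*B(4) = -41*(-707/680)*(16/3) = (28987/680)*(16/3) = 57974/255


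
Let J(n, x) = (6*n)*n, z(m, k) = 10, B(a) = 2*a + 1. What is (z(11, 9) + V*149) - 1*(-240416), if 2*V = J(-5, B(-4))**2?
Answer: 1916676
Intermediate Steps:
B(a) = 1 + 2*a
J(n, x) = 6*n**2
V = 11250 (V = (6*(-5)**2)**2/2 = (6*25)**2/2 = (1/2)*150**2 = (1/2)*22500 = 11250)
(z(11, 9) + V*149) - 1*(-240416) = (10 + 11250*149) - 1*(-240416) = (10 + 1676250) + 240416 = 1676260 + 240416 = 1916676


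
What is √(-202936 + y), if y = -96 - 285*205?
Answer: I*√261457 ≈ 511.33*I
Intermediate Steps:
y = -58521 (y = -96 - 58425 = -58521)
√(-202936 + y) = √(-202936 - 58521) = √(-261457) = I*√261457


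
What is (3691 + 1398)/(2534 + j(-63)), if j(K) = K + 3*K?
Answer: 727/326 ≈ 2.2301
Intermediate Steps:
j(K) = 4*K
(3691 + 1398)/(2534 + j(-63)) = (3691 + 1398)/(2534 + 4*(-63)) = 5089/(2534 - 252) = 5089/2282 = 5089*(1/2282) = 727/326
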